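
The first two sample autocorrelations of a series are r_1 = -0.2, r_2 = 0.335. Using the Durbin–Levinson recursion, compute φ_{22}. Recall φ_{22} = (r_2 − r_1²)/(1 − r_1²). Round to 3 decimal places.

φ_{22} = (r_2 − r_1²) / (1 − r_1²)
r_1² = (-0.2)² = 0.04
Numerator = 0.335 − 0.0400 = 0.2950; denominator = 1 − 0.0400 = 0.9600
φ_{22} = 0.2950 / 0.9600 = 0.307

0.307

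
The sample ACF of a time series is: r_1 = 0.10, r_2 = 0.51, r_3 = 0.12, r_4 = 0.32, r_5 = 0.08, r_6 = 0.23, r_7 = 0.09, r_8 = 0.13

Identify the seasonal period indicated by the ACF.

2

The largest autocorrelation is r_2 = 0.51, with weaker echoes at lags 4 (0.32) and 6 (0.23); the remaining lags stay at or below 0.13.
The dominant spike at lag 2 indicates a seasonal period of 2.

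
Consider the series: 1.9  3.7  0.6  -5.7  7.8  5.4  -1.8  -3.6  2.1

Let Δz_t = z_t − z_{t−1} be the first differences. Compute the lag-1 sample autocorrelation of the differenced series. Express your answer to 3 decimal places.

First differences Δz: 1.8, -3.1, -6.3, 13.5, -2.4, -7.2, -1.8, 5.7
Mean of differences = 0.0250
Numerator Σ(Δz_t−Δz̄)(Δz_{t+1}−Δz̄) = -83.3381
Denominator Σ(Δz_t−Δz̄)² = 328.1150
r_1(Δz) = -83.3381 / 328.1150 = -0.254

-0.254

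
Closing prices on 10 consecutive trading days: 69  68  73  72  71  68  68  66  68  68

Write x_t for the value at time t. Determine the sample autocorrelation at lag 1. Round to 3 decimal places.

0.461

Mean x̄ = (69 + 68 + 73 + 72 + 71 + 68 + 68 + 66 + 68 + 68)/10 = 69.1000
Numerator Σ_{t=1}^{9}(x_t−x̄)(x_{t+1}−x̄) = 19.7900
Denominator Σ(x_t−x̄)² = 42.9000
r_1 = 19.7900 / 42.9000 = 0.461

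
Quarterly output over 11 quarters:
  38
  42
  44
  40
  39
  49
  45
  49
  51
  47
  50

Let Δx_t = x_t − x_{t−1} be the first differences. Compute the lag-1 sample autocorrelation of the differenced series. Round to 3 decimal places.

First differences Δx: 4, 2, -4, -1, 10, -4, 4, 2, -4, 3
Mean of differences = 1.2000
Numerator Σ(Δx_t−Δx̄)(Δx_{t+1}−Δx̄) = -81.4400
Denominator Σ(Δx_t−Δx̄)² = 183.6000
r_1(Δx) = -81.4400 / 183.6000 = -0.444

-0.444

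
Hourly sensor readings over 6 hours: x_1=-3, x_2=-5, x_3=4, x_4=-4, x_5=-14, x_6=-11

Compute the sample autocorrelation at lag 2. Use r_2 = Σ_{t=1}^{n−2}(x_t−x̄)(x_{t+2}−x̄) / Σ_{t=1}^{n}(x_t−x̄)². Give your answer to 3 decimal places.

-0.320

Mean x̄ = (-3 − 5 + 4 − 4 − 14 − 11)/6 = -5.5000
Deviations from mean: 2.5000, 0.5000, 9.5000, 1.5000, -8.5000, -5.5000
Σ(x_t−x̄)(x_{t+2}−x̄) = (23.7500) + (0.7500) + (-80.7500) + (-8.2500) = -64.5000
Denominator Σ(x_t−x̄)² = 201.5000
r_2 = -64.5000 / 201.5000 = -0.320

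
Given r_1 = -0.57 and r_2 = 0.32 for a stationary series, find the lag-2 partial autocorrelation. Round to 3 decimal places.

-0.007

φ_{22} = (r_2 − r_1²) / (1 − r_1²)
r_1² = (-0.57)² = 0.3249
Numerator = 0.32 − 0.3249 = -0.0049; denominator = 1 − 0.3249 = 0.6751
φ_{22} = -0.0049 / 0.6751 = -0.007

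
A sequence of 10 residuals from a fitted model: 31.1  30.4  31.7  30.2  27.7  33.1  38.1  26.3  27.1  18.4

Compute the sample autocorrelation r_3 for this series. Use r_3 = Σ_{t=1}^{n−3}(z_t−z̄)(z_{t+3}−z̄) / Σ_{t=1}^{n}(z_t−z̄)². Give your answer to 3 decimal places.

-0.353

Mean z̄ = (31.1 + 30.4 + 31.7 + 30.2 + 27.7 + 33.1 + 38.1 + 26.3 + 27.1 + 18.4)/10 = 29.4100
Σ(z_t−z̄)(z_{t+3}−z̄) = (1.3351) + (-1.6929) + (8.4501) + (6.8651) + (5.3181) + (-8.5239) + (-95.6769) = -83.9253
Denominator Σ(z_t−z̄)² = 237.9890
r_3 = -83.9253 / 237.9890 = -0.353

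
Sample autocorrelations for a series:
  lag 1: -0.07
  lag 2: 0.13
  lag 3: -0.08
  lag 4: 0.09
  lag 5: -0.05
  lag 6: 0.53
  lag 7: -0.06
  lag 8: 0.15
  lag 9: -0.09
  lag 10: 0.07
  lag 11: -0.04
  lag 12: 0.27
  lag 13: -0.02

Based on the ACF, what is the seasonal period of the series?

6

The largest autocorrelation is r_6 = 0.53, with a weaker echo at lag 12 (0.27); the remaining lags stay at or below 0.15.
The dominant spike at lag 6 indicates a seasonal period of 6.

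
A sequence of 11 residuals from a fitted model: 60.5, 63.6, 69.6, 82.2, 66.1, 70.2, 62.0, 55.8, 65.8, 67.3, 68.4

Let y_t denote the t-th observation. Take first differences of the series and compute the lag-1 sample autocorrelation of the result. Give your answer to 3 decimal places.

-0.302

First differences Δy: 3.1, 6.0, 12.6, -16.1, 4.1, -8.2, -6.2, 10.0, 1.5, 1.1
Mean of differences = 0.7900
Numerator Σ(Δy_t−Δȳ)(Δy_{t+1}−Δȳ) = -206.3471
Denominator Σ(Δy_t−Δȳ)² = 683.2890
r_1(Δy) = -206.3471 / 683.2890 = -0.302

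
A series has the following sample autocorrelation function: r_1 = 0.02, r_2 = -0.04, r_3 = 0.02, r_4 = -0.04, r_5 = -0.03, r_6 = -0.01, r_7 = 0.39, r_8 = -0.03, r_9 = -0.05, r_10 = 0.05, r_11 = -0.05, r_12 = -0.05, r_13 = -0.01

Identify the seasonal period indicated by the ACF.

The largest autocorrelation is r_7 = 0.39; the remaining lags stay at or below 0.05.
The dominant spike at lag 7 indicates a seasonal period of 7.

7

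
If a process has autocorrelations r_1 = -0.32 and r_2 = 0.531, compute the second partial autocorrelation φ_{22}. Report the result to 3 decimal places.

φ_{22} = (r_2 − r_1²) / (1 − r_1²)
r_1² = (-0.32)² = 0.1024
Numerator = 0.531 − 0.1024 = 0.4286; denominator = 1 − 0.1024 = 0.8976
φ_{22} = 0.4286 / 0.8976 = 0.477

0.477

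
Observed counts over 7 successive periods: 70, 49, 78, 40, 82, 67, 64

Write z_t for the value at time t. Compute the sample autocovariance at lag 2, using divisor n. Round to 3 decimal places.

88.793

Mean z̄ = (70 + 49 + 78 + 40 + 82 + 67 + 64)/7 = 64.2857
Σ_{t=1}^{5}(z_t−z̄)(z_{t+2}−z̄) = 621.5510
γ_2 = 621.5510 / 7 = 88.793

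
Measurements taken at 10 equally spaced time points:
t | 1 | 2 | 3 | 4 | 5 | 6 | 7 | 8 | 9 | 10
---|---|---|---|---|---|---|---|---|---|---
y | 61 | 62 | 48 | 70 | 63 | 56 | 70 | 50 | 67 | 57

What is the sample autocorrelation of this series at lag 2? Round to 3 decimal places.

0.194

Mean ȳ = (61 + 62 + 48 + 70 + 63 + 56 + 70 + 50 + 67 + 57)/10 = 60.4000
Numerator Σ_{t=1}^{8}(y_t−ȳ)(y_{t+2}−ȳ) = 102.8800
Denominator Σ(y_t−ȳ)² = 530.4000
r_2 = 102.8800 / 530.4000 = 0.194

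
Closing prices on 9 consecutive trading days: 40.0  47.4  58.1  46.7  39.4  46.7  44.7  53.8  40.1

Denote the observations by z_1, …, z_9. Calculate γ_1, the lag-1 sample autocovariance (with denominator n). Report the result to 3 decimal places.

-6.019

Mean z̄ = (40.0 + 47.4 + 58.1 + 46.7 + 39.4 + 46.7 + 44.7 + 53.8 + 40.1)/9 = 46.3222
Σ_{t=1}^{8}(z_t−z̄)(z_{t+1}−z̄) = -54.1727
γ_1 = -54.1727 / 9 = -6.019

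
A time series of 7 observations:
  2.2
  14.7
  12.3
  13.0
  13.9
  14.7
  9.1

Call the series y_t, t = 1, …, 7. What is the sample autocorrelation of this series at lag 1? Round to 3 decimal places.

Mean ȳ = (2.2 + 14.7 + 12.3 + 13.0 + 13.9 + 14.7 + 9.1)/7 = 11.4143
Deviations from mean: -9.2143, 3.2857, 0.8857, 1.5857, 2.4857, 3.2857, -2.3143
Σ(y_t−ȳ)(y_{t+1}−ȳ) = (-30.2755) + (2.9102) + (1.4045) + (3.9416) + (8.1673) + (-7.6041) = -21.4559
Denominator Σ(y_t−ȳ)² = 121.3286
r_1 = -21.4559 / 121.3286 = -0.177

-0.177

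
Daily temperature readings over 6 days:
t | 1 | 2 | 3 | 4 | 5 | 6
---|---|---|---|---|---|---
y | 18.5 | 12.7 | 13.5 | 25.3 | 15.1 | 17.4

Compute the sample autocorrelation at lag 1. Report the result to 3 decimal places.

-0.349

Mean ȳ = (18.5 + 12.7 + 13.5 + 25.3 + 15.1 + 17.4)/6 = 17.0833
Numerator Σ_{t=1}^{5}(y_t−ȳ)(y_{t+1}−ȳ) = -36.8703
Denominator Σ(y_t−ȳ)² = 105.6083
r_1 = -36.8703 / 105.6083 = -0.349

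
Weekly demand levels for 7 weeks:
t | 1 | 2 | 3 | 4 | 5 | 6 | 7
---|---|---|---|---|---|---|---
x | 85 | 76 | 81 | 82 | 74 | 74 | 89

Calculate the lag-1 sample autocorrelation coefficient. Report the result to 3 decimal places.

Mean x̄ = (85 + 76 + 81 + 82 + 74 + 74 + 89)/7 = 80.1429
Deviations from mean: 4.8571, -4.1429, 0.8571, 1.8571, -6.1429, -6.1429, 8.8571
Numerator Σ_{t=1}^{6}(x_t−x̄)(x_{t+1}−x̄) = -50.1633
Denominator Σ(x_t−x̄)² = 198.8571
r_1 = -50.1633 / 198.8571 = -0.252

-0.252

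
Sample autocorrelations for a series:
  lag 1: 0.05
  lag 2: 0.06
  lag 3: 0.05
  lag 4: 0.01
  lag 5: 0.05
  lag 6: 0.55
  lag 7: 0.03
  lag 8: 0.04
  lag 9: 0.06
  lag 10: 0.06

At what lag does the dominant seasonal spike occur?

6

The largest autocorrelation is r_6 = 0.55; the remaining lags stay at or below 0.06.
The dominant spike at lag 6 indicates a seasonal period of 6.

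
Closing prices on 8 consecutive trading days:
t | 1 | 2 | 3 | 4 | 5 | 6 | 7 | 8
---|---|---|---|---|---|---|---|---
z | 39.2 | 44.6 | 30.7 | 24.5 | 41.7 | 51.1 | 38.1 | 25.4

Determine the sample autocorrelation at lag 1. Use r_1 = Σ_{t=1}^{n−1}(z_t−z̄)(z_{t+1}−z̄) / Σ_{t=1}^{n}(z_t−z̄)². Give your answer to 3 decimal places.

Mean z̄ = (39.2 + 44.6 + 30.7 + 24.5 + 41.7 + 51.1 + 38.1 + 25.4)/8 = 36.9125
Deviations from mean: 2.2875, 7.6875, -6.2125, -12.4125, 4.7875, 14.1875, 1.1875, -11.5125
Σ(z_t−z̄)(z_{t+1}−z̄) = (17.5852) + (-47.7586) + (77.1127) + (-59.4248) + (67.9227) + (16.8477) + (-13.6711) = 58.6136
Denominator Σ(z_t−z̄)² = 615.1488
r_1 = 58.6136 / 615.1488 = 0.095

0.095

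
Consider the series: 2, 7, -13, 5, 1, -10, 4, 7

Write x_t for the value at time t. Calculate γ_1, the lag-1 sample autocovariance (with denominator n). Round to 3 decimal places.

-19.611

Mean x̄ = (2 + 7 − 13 + 5 + 1 − 10 + 4 + 7)/8 = 0.3750
Σ_{t=1}^{7}(x_t−x̄)(x_{t+1}−x̄) = -156.8906
γ_1 = -156.8906 / 8 = -19.611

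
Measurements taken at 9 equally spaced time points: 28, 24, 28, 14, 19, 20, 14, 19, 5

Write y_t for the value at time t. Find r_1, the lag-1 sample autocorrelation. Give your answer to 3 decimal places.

0.092

Mean ȳ = (28 + 24 + 28 + 14 + 19 + 20 + 14 + 19 + 5)/9 = 19.0000
Numerator Σ_{t=1}^{8}(y_t−ȳ)(y_{t+1}−ȳ) = 40.0000
Denominator Σ(y_t−ȳ)² = 434.0000
r_1 = 40.0000 / 434.0000 = 0.092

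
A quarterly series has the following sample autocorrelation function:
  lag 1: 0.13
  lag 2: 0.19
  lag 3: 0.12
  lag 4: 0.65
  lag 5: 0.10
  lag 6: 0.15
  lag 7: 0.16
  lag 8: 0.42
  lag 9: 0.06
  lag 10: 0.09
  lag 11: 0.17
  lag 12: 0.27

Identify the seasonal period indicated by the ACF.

4

The largest autocorrelation is r_4 = 0.65, with weaker echoes at lags 8 (0.42) and 12 (0.27); the remaining lags stay at or below 0.19.
The dominant spike at lag 4 indicates a seasonal period of 4.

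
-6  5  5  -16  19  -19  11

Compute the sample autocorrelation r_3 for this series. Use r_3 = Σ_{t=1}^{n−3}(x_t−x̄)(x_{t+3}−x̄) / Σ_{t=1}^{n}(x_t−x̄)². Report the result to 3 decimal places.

Mean x̄ = (-6 + 5 + 5 − 16 + 19 − 19 + 11)/7 = -0.1429
Deviations from mean: -5.8571, 5.1429, 5.1429, -15.8571, 19.1429, -18.8571, 11.1429
Numerator Σ_{t=1}^{4}(x_t−x̄)(x_{t+3}−x̄) = -82.3469
Denominator Σ(x_t−x̄)² = 1184.8571
r_3 = -82.3469 / 1184.8571 = -0.069

-0.069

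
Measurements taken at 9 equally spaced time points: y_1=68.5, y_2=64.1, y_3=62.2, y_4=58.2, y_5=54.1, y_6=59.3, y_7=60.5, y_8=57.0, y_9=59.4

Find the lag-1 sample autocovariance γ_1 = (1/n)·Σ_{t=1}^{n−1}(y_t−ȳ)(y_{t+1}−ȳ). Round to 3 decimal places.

6.240

Mean ȳ = (68.5 + 64.1 + 62.2 + 58.2 + 54.1 + 59.3 + 60.5 + 57.0 + 59.4)/9 = 60.3667
Σ_{t=1}^{8}(y_t−ȳ)(y_{t+1}−ȳ) = 56.1622
γ_1 = 56.1622 / 9 = 6.240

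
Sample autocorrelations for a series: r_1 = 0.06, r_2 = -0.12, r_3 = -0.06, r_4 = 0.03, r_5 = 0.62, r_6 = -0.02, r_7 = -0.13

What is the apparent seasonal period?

5

The largest autocorrelation is r_5 = 0.62; the remaining lags stay at or below 0.06.
The dominant spike at lag 5 indicates a seasonal period of 5.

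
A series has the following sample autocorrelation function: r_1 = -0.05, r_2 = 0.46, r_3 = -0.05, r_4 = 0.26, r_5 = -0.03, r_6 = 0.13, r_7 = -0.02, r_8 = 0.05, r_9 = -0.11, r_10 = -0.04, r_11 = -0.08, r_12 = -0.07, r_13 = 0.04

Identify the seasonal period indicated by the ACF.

The largest autocorrelation is r_2 = 0.46, with a weaker echo at lag 4 (0.26); the remaining lags stay at or below 0.13.
The dominant spike at lag 2 indicates a seasonal period of 2.

2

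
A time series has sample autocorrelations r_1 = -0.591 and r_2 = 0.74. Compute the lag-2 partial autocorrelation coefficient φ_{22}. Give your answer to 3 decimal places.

φ_{22} = (r_2 − r_1²) / (1 − r_1²)
r_1² = (-0.591)² = 0.349281
Numerator = 0.74 − 0.3493 = 0.3907; denominator = 1 − 0.3493 = 0.6507
φ_{22} = 0.3907 / 0.6507 = 0.600

0.600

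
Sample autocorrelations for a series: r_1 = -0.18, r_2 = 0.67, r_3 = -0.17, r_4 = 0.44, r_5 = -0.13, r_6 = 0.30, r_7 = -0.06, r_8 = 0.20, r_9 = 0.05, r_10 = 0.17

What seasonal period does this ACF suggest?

The largest autocorrelation is r_2 = 0.67, with weaker echoes at lags 4 (0.44), 6 (0.30), 8 (0.20) and 10 (0.17); the remaining lags stay at or below 0.05.
The dominant spike at lag 2 indicates a seasonal period of 2.

2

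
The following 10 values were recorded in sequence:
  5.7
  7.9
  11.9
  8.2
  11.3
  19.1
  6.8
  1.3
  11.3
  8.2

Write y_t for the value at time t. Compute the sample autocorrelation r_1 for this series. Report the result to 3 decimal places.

-0.032

Mean ȳ = (5.7 + 7.9 + 11.9 + 8.2 + 11.3 + 19.1 + 6.8 + 1.3 + 11.3 + 8.2)/10 = 9.1700
Numerator Σ_{t=1}^{9}(y_t−ȳ)(y_{t+1}−ȳ) = -6.3349
Denominator Σ(y_t−ȳ)² = 198.2210
r_1 = -6.3349 / 198.2210 = -0.032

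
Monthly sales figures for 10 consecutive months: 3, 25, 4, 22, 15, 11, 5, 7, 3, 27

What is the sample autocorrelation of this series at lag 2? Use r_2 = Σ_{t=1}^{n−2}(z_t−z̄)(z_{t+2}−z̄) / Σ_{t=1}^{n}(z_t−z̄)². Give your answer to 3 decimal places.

Mean z̄ = (3 + 25 + 4 + 22 + 15 + 11 + 5 + 7 + 3 + 27)/10 = 12.2000
Numerator Σ_{t=1}^{8}(z_t−z̄)(z_{t+2}−z̄) = 141.5200
Denominator Σ(z_t−z̄)² = 803.6000
r_2 = 141.5200 / 803.6000 = 0.176

0.176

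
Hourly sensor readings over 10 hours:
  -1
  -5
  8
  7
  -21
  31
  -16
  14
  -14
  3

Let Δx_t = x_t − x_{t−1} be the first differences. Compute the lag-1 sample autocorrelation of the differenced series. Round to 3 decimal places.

First differences Δx: -4, 13, -1, -28, 52, -47, 30, -28, 17
Mean of differences = 0.4444
Numerator Σ(Δx_t−Δx̄)(Δx_{t+1}−Δx̄) = -6659.1975
Denominator Σ(Δx_t−Δx̄)² = 7854.2222
r_1(Δx) = -6659.1975 / 7854.2222 = -0.848

-0.848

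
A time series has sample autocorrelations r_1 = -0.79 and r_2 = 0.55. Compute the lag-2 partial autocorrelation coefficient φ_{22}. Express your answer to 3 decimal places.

φ_{22} = (r_2 − r_1²) / (1 − r_1²)
r_1² = (-0.79)² = 0.6241
Numerator = 0.55 − 0.6241 = -0.0741; denominator = 1 − 0.6241 = 0.3759
φ_{22} = -0.0741 / 0.3759 = -0.197

-0.197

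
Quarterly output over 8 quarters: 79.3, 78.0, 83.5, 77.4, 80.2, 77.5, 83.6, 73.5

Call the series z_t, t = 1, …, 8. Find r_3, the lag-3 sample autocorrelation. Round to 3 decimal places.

Mean z̄ = (79.3 + 78.0 + 83.5 + 77.4 + 80.2 + 77.5 + 83.6 + 73.5)/8 = 79.1250
Deviations from mean: 0.1750, -1.1250, 4.3750, -1.7250, 1.0750, -1.6250, 4.4750, -5.6250
Numerator Σ_{t=1}^{5}(z_t−z̄)(z_{t+3}−z̄) = -22.3869
Denominator Σ(z_t−z̄)² = 78.8750
r_3 = -22.3869 / 78.8750 = -0.284

-0.284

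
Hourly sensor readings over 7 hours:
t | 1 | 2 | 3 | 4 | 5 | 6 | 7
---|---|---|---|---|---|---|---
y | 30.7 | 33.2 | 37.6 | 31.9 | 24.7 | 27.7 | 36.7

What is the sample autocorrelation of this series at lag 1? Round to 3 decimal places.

0.120

Mean ȳ = (30.7 + 33.2 + 37.6 + 31.9 + 24.7 + 27.7 + 36.7)/7 = 31.7857
Numerator Σ_{t=1}^{6}(y_t−ȳ)(y_{t+1}−ȳ) = 15.4141
Denominator Σ(y_t−ȳ)² = 128.0486
r_1 = 15.4141 / 128.0486 = 0.120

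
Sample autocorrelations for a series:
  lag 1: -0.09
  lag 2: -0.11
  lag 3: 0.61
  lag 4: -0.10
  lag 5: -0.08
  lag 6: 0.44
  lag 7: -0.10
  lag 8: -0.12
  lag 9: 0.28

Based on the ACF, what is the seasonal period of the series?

The largest autocorrelation is r_3 = 0.61, with weaker echoes at lags 6 (0.44) and 9 (0.28); the remaining lags stay at or below -0.08.
The dominant spike at lag 3 indicates a seasonal period of 3.

3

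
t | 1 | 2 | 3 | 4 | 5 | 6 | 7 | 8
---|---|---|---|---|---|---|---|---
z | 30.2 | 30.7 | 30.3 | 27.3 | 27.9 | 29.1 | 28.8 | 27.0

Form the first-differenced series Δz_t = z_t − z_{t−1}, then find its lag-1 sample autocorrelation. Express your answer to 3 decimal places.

-0.075

First differences Δz: 0.5, -0.4, -3.0, 0.6, 1.2, -0.3, -1.8
Mean of differences = -0.4571
Numerator Σ(Δz_t−Δz̄)(Δz_{t+1}−Δz̄) = -0.9776
Denominator Σ(Δz_t−Δz̄)² = 13.0771
r_1(Δz) = -0.9776 / 13.0771 = -0.075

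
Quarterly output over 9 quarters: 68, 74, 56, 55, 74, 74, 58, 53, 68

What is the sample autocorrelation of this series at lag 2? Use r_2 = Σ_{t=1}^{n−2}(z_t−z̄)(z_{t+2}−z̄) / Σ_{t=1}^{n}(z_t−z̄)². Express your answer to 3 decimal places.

Mean z̄ = (68 + 74 + 56 + 55 + 74 + 74 + 58 + 53 + 68)/9 = 64.4444
Σ(z_t−z̄)(z_{t+2}−z̄) = (-30.0247) + (-90.2469) + (-80.6914) + (-90.2469) + (-61.5802) + (-109.3580) + (-22.9136) = -485.0617
Denominator Σ(z_t−z̄)² = 632.2222
r_2 = -485.0617 / 632.2222 = -0.767

-0.767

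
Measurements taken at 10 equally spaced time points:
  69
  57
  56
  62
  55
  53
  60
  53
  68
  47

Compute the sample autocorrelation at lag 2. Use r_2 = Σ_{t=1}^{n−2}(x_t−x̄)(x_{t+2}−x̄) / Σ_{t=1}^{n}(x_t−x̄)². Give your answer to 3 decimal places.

0.127

Mean x̄ = (69 + 57 + 56 + 62 + 55 + 53 + 60 + 53 + 68 + 47)/10 = 58.0000
Numerator Σ_{t=1}^{8}(x_t−x̄)(x_{t+2}−x̄) = 54.0000
Denominator Σ(x_t−x̄)² = 426.0000
r_2 = 54.0000 / 426.0000 = 0.127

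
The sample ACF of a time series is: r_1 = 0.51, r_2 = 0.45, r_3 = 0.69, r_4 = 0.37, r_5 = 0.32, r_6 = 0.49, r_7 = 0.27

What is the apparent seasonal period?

3

The largest autocorrelation is r_3 = 0.69; the remaining lags stay at or below 0.51. The elevated value at lag 1 (0.51), dropping to 0.45 at lag 2, reflects decaying short-term dependence rather than seasonality.
The dominant spike at lag 3 indicates a seasonal period of 3.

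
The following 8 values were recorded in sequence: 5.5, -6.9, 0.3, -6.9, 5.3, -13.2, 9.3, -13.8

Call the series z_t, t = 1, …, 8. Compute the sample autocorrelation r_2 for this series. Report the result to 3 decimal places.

Mean z̄ = (5.5 − 6.9 + 0.3 − 6.9 + 5.3 − 13.2 + 9.3 − 13.8)/8 = -2.5500
Deviations from mean: 8.0500, -4.3500, 2.8500, -4.3500, 7.8500, -10.6500, 11.8500, -11.2500
Numerator Σ_{t=1}^{6}(z_t−z̄)(z_{t+2}−z̄) = 323.4000
Denominator Σ(z_t−z̄)² = 552.8000
r_2 = 323.4000 / 552.8000 = 0.585

0.585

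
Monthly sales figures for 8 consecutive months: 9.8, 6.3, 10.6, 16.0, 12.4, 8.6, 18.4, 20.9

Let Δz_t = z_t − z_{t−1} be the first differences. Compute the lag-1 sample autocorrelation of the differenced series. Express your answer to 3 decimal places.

First differences Δz: -3.5, 4.3, 5.4, -3.6, -3.8, 9.8, 2.5
Mean of differences = 1.5857
Numerator Σ(Δz_t−Δz̄)(Δz_{t+1}−Δz̄) = -32.0316
Denominator Σ(Δz_t−Δz̄)² = 171.9886
r_1(Δz) = -32.0316 / 171.9886 = -0.186

-0.186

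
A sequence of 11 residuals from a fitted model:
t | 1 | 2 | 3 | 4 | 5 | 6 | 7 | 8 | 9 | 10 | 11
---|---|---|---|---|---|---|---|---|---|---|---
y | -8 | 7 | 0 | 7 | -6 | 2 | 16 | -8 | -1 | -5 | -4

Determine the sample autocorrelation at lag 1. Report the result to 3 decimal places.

-0.307

Mean ȳ = (-8 + 7 + 0 + 7 − 6 + 2 + 16 − 8 − 1 − 5 − 4)/11 = 0.0000
Numerator Σ_{t=1}^{10}(y_t−ȳ)(y_{t+1}−ȳ) = -173.0000
Denominator Σ(y_t−ȳ)² = 564.0000
r_1 = -173.0000 / 564.0000 = -0.307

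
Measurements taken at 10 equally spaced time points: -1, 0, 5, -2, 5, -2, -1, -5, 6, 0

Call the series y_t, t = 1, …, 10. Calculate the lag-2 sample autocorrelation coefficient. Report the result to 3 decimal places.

0.190

Mean ȳ = (-1 + 0 + 5 − 2 + 5 − 2 − 1 − 5 + 6 + 0)/10 = 0.5000
Numerator Σ_{t=1}^{8}(y_t−ȳ)(y_{t+2}−ȳ) = 22.5000
Denominator Σ(y_t−ȳ)² = 118.5000
r_2 = 22.5000 / 118.5000 = 0.190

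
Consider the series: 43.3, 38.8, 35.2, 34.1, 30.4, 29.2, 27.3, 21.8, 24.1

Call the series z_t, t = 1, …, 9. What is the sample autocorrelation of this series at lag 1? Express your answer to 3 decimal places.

0.635

Mean z̄ = (43.3 + 38.8 + 35.2 + 34.1 + 30.4 + 29.2 + 27.3 + 21.8 + 24.1)/9 = 31.5778
Numerator Σ_{t=1}^{8}(z_t−z̄)(z_{t+1}−z̄) = 244.9017
Denominator Σ(z_t−z̄)² = 385.9156
r_1 = 244.9017 / 385.9156 = 0.635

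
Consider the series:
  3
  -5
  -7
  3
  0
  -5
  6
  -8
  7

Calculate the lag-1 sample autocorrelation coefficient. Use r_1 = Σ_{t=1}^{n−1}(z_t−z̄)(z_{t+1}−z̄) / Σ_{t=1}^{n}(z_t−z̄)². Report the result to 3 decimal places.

-0.558

Mean z̄ = (3 − 5 − 7 + 3 + 0 − 5 + 6 − 8 + 7)/9 = -0.6667
Numerator Σ_{t=1}^{8}(z_t−z̄)(z_{t+1}−z̄) = -146.1111
Denominator Σ(z_t−z̄)² = 262.0000
r_1 = -146.1111 / 262.0000 = -0.558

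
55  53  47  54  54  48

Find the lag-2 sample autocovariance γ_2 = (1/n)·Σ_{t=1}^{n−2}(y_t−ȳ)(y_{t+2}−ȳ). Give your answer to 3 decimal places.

-5.259

Mean ȳ = (55 + 53 + 47 + 54 + 54 + 48)/6 = 51.8333
Σ_{t=1}^{4}(y_t−ȳ)(y_{t+2}−ȳ) = -31.5556
γ_2 = -31.5556 / 6 = -5.259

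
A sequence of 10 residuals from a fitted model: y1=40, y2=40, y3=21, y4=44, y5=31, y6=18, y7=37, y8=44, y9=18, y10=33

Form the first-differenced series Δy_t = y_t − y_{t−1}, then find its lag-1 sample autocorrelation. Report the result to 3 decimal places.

First differences Δy: 0, -19, 23, -13, -13, 19, 7, -26, 15
Mean of differences = -0.7778
Numerator Σ(Δy_t−Δȳ)(Δy_{t+1}−Δȳ) = -1270.7160
Denominator Σ(Δy_t−Δȳ)² = 2533.5556
r_1(Δy) = -1270.7160 / 2533.5556 = -0.502

-0.502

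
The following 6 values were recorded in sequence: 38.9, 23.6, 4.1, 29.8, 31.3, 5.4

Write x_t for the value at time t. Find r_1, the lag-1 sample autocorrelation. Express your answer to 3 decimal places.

Mean x̄ = (38.9 + 23.6 + 4.1 + 29.8 + 31.3 + 5.4)/6 = 22.1833
Deviations from mean: 16.7167, 1.4167, -18.0833, 7.6167, 9.1167, -16.7833
Numerator Σ_{t=1}^{5}(x_t−x̄)(x_{t+1}−x̄) = -223.2403
Denominator Σ(x_t−x̄)² = 1031.2683
r_1 = -223.2403 / 1031.2683 = -0.216

-0.216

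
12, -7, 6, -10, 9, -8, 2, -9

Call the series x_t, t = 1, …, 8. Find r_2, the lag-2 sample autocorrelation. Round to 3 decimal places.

0.654

Mean x̄ = (12 − 7 + 6 − 10 + 9 − 8 + 2 − 9)/8 = -0.6250
Σ(x_t−x̄)(x_{t+2}−x̄) = (83.6406) + (59.7656) + (63.7656) + (69.1406) + (25.2656) + (61.7656) = 363.3438
Denominator Σ(x_t−x̄)² = 555.8750
r_2 = 363.3438 / 555.8750 = 0.654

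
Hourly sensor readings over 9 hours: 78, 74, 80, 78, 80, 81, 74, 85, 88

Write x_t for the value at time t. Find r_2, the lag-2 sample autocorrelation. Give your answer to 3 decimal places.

Mean x̄ = (78 + 74 + 80 + 78 + 80 + 81 + 74 + 85 + 88)/9 = 79.7778
Numerator Σ_{t=1}^{7}(x_t−x̄)(x_{t+2}−x̄) = -34.6543
Denominator Σ(x_t−x̄)² = 169.5556
r_2 = -34.6543 / 169.5556 = -0.204

-0.204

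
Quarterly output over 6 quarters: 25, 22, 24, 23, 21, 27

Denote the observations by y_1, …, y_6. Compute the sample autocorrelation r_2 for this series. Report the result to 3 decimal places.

-0.067

Mean ȳ = (25 + 22 + 24 + 23 + 21 + 27)/6 = 23.6667
Deviations from mean: 1.3333, -1.6667, 0.3333, -0.6667, -2.6667, 3.3333
Σ(y_t−ȳ)(y_{t+2}−ȳ) = (0.4444) + (1.1111) + (-0.8889) + (-2.2222) = -1.5556
Denominator Σ(y_t−ȳ)² = 23.3333
r_2 = -1.5556 / 23.3333 = -0.067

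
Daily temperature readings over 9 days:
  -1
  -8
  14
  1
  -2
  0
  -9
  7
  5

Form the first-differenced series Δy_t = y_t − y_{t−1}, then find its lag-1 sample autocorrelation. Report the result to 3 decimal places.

-0.583

First differences Δy: -7, 22, -13, -3, 2, -9, 16, -2
Mean of differences = 0.7500
Numerator Σ(Δy_t−Δȳ)(Δy_{t+1}−Δȳ) = -612.8125
Denominator Σ(Δy_t−Δȳ)² = 1051.5000
r_1(Δy) = -612.8125 / 1051.5000 = -0.583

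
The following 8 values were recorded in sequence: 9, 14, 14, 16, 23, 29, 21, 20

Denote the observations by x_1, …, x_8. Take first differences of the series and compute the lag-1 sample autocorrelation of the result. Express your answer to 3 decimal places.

First differences Δx: 5, 0, 2, 7, 6, -8, -1
Mean of differences = 1.5714
Numerator Σ(Δx_t−Δx̄)(Δx_{t+1}−Δx̄) = 2.5306
Denominator Σ(Δx_t−Δx̄)² = 161.7143
r_1(Δx) = 2.5306 / 161.7143 = 0.016

0.016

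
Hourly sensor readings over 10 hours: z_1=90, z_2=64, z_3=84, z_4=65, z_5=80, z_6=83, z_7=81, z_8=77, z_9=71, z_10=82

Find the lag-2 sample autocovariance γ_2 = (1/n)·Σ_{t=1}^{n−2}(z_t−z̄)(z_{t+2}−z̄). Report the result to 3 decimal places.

17.742

Mean z̄ = (90 + 64 + 84 + 65 + 80 + 83 + 81 + 77 + 71 + 82)/10 = 77.7000
Σ_{t=1}^{8}(z_t−z̄)(z_{t+2}−z̄) = 177.4200
γ_2 = 177.4200 / 10 = 17.742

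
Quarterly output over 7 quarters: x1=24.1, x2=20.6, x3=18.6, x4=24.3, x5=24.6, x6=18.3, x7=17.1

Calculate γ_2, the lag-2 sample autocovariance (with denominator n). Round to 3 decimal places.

-5.821

Mean x̄ = (24.1 + 20.6 + 18.6 + 24.3 + 24.6 + 18.3 + 17.1)/7 = 21.0857
Deviations: 3.0143, -0.4857, -2.4857, 3.2143, 3.5143, -2.7857, -3.9857
Σ_{t=1}^{5}(x_t−x̄)(x_{t+2}−x̄) = -40.7504
γ_2 = -40.7504 / 7 = -5.821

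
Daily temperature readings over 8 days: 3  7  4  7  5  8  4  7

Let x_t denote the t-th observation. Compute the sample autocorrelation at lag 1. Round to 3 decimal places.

-0.692

Mean x̄ = (3 + 7 + 4 + 7 + 5 + 8 + 4 + 7)/8 = 5.6250
Deviations from mean: -2.6250, 1.3750, -1.6250, 1.3750, -0.6250, 2.3750, -1.6250, 1.3750
Numerator Σ_{t=1}^{7}(x_t−x̄)(x_{t+1}−x̄) = -16.5156
Denominator Σ(x_t−x̄)² = 23.8750
r_1 = -16.5156 / 23.8750 = -0.692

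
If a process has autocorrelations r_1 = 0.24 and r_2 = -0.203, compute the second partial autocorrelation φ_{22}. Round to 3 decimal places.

φ_{22} = (r_2 − r_1²) / (1 − r_1²)
r_1² = (0.24)² = 0.0576
Numerator = -0.203 − 0.0576 = -0.2606; denominator = 1 − 0.0576 = 0.9424
φ_{22} = -0.2606 / 0.9424 = -0.277

-0.277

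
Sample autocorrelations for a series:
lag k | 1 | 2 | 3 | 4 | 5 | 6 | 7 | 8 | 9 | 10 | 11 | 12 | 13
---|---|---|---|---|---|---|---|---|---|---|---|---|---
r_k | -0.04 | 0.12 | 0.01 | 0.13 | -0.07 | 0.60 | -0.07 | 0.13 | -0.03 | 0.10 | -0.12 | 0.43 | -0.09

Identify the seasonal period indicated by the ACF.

6

The largest autocorrelation is r_6 = 0.60, with a weaker echo at lag 12 (0.43); the remaining lags stay at or below 0.13.
The dominant spike at lag 6 indicates a seasonal period of 6.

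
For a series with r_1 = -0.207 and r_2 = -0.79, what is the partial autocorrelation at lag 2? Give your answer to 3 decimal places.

φ_{22} = (r_2 − r_1²) / (1 − r_1²)
r_1² = (-0.207)² = 0.042849
Numerator = -0.79 − 0.0428 = -0.8328; denominator = 1 − 0.0428 = 0.9572
φ_{22} = -0.8328 / 0.9572 = -0.870

-0.870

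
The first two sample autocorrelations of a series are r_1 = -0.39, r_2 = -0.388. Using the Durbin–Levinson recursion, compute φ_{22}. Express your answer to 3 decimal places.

-0.637

φ_{22} = (r_2 − r_1²) / (1 − r_1²)
r_1² = (-0.39)² = 0.1521
Numerator = -0.388 − 0.1521 = -0.5401; denominator = 1 − 0.1521 = 0.8479
φ_{22} = -0.5401 / 0.8479 = -0.637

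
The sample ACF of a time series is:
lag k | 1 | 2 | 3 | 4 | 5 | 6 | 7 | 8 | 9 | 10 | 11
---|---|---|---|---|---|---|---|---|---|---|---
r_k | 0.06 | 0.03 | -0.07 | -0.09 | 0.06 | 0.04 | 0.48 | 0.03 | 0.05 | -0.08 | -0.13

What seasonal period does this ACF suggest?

7

The largest autocorrelation is r_7 = 0.48; the remaining lags stay at or below 0.06.
The dominant spike at lag 7 indicates a seasonal period of 7.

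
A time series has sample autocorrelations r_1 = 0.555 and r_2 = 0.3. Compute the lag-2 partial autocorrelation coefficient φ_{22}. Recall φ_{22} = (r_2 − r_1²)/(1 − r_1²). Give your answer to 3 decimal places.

-0.012

φ_{22} = (r_2 − r_1²) / (1 − r_1²)
r_1² = (0.555)² = 0.308025
Numerator = 0.3 − 0.3080 = -0.0080; denominator = 1 − 0.3080 = 0.6920
φ_{22} = -0.0080 / 0.6920 = -0.012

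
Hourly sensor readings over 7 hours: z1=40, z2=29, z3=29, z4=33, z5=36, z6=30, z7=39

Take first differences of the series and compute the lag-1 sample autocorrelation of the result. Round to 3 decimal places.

-0.228

First differences Δz: -11, 0, 4, 3, -6, 9
Mean of differences = -0.1667
Numerator Σ(Δz_t−Δz̄)(Δz_{t+1}−Δz̄) = -59.8611
Denominator Σ(Δz_t−Δz̄)² = 262.8333
r_1(Δz) = -59.8611 / 262.8333 = -0.228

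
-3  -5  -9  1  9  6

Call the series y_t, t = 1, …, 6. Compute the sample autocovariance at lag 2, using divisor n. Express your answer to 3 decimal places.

Mean ȳ = (-3 − 5 − 9 + 1 + 9 + 6)/6 = -0.1667
Σ_{t=1}^{4}(y_t−ȳ)(y_{t+2}−ȳ) = -54.3889
γ_2 = -54.3889 / 6 = -9.065

-9.065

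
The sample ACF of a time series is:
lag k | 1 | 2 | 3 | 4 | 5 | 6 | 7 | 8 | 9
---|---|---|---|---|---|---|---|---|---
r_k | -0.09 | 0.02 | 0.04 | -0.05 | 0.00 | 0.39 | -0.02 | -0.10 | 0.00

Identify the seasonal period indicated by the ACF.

The largest autocorrelation is r_6 = 0.39; the remaining lags stay at or below 0.04.
The dominant spike at lag 6 indicates a seasonal period of 6.

6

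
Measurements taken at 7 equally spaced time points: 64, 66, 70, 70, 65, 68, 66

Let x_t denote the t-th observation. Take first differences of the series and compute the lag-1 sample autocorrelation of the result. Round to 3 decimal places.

First differences Δx: 2, 4, 0, -5, 3, -2
Mean of differences = 0.3333
Numerator Σ(Δx_t−Δx̄)(Δx_{t+1}−Δx̄) = -13.7778
Denominator Σ(Δx_t−Δx̄)² = 57.3333
r_1(Δx) = -13.7778 / 57.3333 = -0.240

-0.240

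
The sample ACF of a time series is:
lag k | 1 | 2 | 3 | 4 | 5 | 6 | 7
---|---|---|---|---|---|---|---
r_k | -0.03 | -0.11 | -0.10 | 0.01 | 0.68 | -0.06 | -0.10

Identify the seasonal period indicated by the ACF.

5

The largest autocorrelation is r_5 = 0.68; the remaining lags stay at or below 0.01.
The dominant spike at lag 5 indicates a seasonal period of 5.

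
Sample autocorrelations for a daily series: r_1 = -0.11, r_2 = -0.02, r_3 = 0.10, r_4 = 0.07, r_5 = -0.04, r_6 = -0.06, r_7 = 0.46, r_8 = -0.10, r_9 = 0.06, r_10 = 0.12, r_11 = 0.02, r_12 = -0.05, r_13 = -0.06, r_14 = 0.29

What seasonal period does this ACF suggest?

The largest autocorrelation is r_7 = 0.46, with a weaker echo at lag 14 (0.29); the remaining lags stay at or below 0.12.
The dominant spike at lag 7 indicates a seasonal period of 7.

7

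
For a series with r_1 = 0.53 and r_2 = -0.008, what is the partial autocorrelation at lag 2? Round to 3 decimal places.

φ_{22} = (r_2 − r_1²) / (1 − r_1²)
r_1² = (0.53)² = 0.2809
Numerator = -0.008 − 0.2809 = -0.2889; denominator = 1 − 0.2809 = 0.7191
φ_{22} = -0.2889 / 0.7191 = -0.402

-0.402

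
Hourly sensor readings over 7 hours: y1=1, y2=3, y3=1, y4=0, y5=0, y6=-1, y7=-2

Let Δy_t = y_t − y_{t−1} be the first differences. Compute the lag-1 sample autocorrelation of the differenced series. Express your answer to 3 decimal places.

First differences Δy: 2, -2, -1, 0, -1, -1
Mean of differences = -0.5000
Numerator Σ(Δy_t−Δȳ)(Δy_{t+1}−Δȳ) = -3.2500
Denominator Σ(Δy_t−Δȳ)² = 9.5000
r_1(Δy) = -3.2500 / 9.5000 = -0.342

-0.342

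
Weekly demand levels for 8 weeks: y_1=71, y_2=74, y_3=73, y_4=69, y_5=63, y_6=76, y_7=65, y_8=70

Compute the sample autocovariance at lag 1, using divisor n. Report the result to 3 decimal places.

-6.502

Mean ȳ = (71 + 74 + 73 + 69 + 63 + 76 + 65 + 70)/8 = 70.1250
Σ_{t=1}^{7}(y_t−ȳ)(y_{t+1}−ȳ) = -52.0156
γ_1 = -52.0156 / 8 = -6.502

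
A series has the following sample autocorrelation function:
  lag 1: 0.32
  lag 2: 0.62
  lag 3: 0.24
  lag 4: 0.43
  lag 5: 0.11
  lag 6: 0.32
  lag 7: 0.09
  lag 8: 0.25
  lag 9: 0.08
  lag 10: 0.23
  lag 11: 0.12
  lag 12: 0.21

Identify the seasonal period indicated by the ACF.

2

The largest autocorrelation is r_2 = 0.62, with a weaker echo at lag 4 (0.43); the remaining lags stay at or below 0.32.
The dominant spike at lag 2 indicates a seasonal period of 2.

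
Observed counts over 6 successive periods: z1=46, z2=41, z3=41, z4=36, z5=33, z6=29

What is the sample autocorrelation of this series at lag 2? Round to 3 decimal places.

Mean z̄ = (46 + 41 + 41 + 36 + 33 + 29)/6 = 37.6667
Deviations from mean: 8.3333, 3.3333, 3.3333, -1.6667, -4.6667, -8.6667
Σ(z_t−z̄)(z_{t+2}−z̄) = (27.7778) + (-5.5556) + (-15.5556) + (14.4444) = 21.1111
Denominator Σ(z_t−z̄)² = 191.3333
r_2 = 21.1111 / 191.3333 = 0.110

0.110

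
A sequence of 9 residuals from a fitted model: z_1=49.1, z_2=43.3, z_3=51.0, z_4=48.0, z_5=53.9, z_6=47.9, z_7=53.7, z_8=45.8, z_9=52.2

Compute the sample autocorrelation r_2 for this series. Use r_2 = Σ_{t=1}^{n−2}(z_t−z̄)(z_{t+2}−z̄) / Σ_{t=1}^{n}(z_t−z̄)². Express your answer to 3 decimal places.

0.520

Mean z̄ = (49.1 + 43.3 + 51.0 + 48.0 + 53.9 + 47.9 + 53.7 + 45.8 + 52.2)/9 = 49.4333
Σ(z_t−z̄)(z_{t+2}−z̄) = (-0.5222) + (8.7911) + (6.9978) + (2.1978) + (19.0578) + (5.5711) + (11.8044) = 53.8978
Denominator Σ(z_t−z̄)² = 103.6000
r_2 = 53.8978 / 103.6000 = 0.520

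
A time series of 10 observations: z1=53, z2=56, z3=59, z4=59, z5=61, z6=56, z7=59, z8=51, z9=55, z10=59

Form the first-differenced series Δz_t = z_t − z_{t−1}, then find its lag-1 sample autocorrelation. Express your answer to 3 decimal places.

First differences Δz: 3, 3, 0, 2, -5, 3, -8, 4, 4
Mean of differences = 0.6667
Numerator Σ(Δz_t−Δz̄)(Δz_{t+1}−Δz̄) = -55.7778
Denominator Σ(Δz_t−Δz̄)² = 148.0000
r_1(Δz) = -55.7778 / 148.0000 = -0.377

-0.377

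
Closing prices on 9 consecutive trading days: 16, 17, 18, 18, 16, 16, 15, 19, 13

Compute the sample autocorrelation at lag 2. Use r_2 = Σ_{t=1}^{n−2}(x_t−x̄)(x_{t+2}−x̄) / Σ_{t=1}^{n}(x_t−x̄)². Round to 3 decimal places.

0.125

Mean x̄ = (16 + 17 + 18 + 18 + 16 + 16 + 15 + 19 + 13)/9 = 16.4444
Numerator Σ_{t=1}^{7}(x_t−x̄)(x_{t+2}−x̄) = 3.2716
Denominator Σ(x_t−x̄)² = 26.2222
r_2 = 3.2716 / 26.2222 = 0.125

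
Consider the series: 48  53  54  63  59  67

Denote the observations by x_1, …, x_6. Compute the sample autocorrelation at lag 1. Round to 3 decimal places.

0.251

Mean x̄ = (48 + 53 + 54 + 63 + 59 + 67)/6 = 57.3333
Numerator Σ_{t=1}^{5}(x_t−x̄)(x_{t+1}−x̄) = 61.5556
Denominator Σ(x_t−x̄)² = 245.3333
r_1 = 61.5556 / 245.3333 = 0.251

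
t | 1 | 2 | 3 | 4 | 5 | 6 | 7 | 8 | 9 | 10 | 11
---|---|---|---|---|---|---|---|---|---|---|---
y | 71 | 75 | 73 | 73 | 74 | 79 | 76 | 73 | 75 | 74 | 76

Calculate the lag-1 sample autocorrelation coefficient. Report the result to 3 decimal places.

Mean ȳ = (71 + 75 + 73 + 73 + 74 + 79 + 76 + 73 + 75 + 74 + 76)/11 = 74.4545
Numerator Σ_{t=1}^{10}(y_t−ȳ)(y_{t+1}−ȳ) = 1.0661
Denominator Σ(y_t−ȳ)² = 44.7273
r_1 = 1.0661 / 44.7273 = 0.024

0.024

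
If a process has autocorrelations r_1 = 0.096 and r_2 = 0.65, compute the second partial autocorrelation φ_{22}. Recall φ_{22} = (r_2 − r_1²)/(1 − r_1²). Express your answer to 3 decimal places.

0.647

φ_{22} = (r_2 − r_1²) / (1 − r_1²)
r_1² = (0.096)² = 0.009216
Numerator = 0.65 − 0.0092 = 0.6408; denominator = 1 − 0.0092 = 0.9908
φ_{22} = 0.6408 / 0.9908 = 0.647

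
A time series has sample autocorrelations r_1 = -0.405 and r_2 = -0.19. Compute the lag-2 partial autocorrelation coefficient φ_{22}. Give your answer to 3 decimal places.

-0.423

φ_{22} = (r_2 − r_1²) / (1 − r_1²)
r_1² = (-0.405)² = 0.164025
Numerator = -0.19 − 0.1640 = -0.3540; denominator = 1 − 0.1640 = 0.8360
φ_{22} = -0.3540 / 0.8360 = -0.423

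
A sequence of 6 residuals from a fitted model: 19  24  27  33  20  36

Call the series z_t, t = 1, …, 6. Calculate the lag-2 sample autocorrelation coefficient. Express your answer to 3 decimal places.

Mean z̄ = (19 + 24 + 27 + 33 + 20 + 36)/6 = 26.5000
Deviations from mean: -7.5000, -2.5000, 0.5000, 6.5000, -6.5000, 9.5000
Numerator Σ_{t=1}^{4}(z_t−z̄)(z_{t+2}−z̄) = 38.5000
Denominator Σ(z_t−z̄)² = 237.5000
r_2 = 38.5000 / 237.5000 = 0.162

0.162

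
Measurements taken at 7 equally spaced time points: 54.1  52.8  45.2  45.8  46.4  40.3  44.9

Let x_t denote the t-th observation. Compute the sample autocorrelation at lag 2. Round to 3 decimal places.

-0.066

Mean x̄ = (54.1 + 52.8 + 45.2 + 45.8 + 46.4 + 40.3 + 44.9)/7 = 47.0714
Deviations from mean: 7.0286, 5.7286, -1.8714, -1.2714, -0.6714, -6.7714, -2.1714
Σ(x_t−x̄)(x_{t+2}−x̄) = (-13.1535) + (-7.2835) + (1.2565) + (8.6094) + (1.4580) = -9.1131
Denominator Σ(x_t−x̄)² = 138.3543
r_2 = -9.1131 / 138.3543 = -0.066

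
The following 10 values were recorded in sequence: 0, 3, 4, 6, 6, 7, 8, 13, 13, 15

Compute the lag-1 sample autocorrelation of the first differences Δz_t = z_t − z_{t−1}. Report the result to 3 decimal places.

-0.422

First differences Δz: 3, 1, 2, 0, 1, 1, 5, 0, 2
Mean of differences = 1.6667
Numerator Σ(Δz_t−Δz̄)(Δz_{t+1}−Δz̄) = -8.4444
Denominator Σ(Δz_t−Δz̄)² = 20.0000
r_1(Δz) = -8.4444 / 20.0000 = -0.422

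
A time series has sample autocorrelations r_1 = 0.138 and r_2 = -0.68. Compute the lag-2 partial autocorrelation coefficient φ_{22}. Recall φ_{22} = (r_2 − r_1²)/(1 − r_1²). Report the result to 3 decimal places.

φ_{22} = (r_2 − r_1²) / (1 − r_1²)
r_1² = (0.138)² = 0.019044
Numerator = -0.68 − 0.0190 = -0.6990; denominator = 1 − 0.0190 = 0.9810
φ_{22} = -0.6990 / 0.9810 = -0.713

-0.713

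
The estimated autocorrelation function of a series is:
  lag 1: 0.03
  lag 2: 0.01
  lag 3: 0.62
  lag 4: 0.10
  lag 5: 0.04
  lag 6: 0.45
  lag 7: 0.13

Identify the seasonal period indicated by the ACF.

3

The largest autocorrelation is r_3 = 0.62, with a weaker echo at lag 6 (0.45); the remaining lags stay at or below 0.13.
The dominant spike at lag 3 indicates a seasonal period of 3.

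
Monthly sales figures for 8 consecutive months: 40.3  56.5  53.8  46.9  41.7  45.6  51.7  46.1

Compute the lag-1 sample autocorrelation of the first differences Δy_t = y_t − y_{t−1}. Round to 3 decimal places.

First differences Δy: 16.2, -2.7, -6.9, -5.2, 3.9, 6.1, -5.6
Mean of differences = 0.8286
Numerator Σ(Δy_t−Δȳ)(Δy_{t+1}−Δȳ) = -16.5894
Denominator Σ(Δy_t−Δȳ)² = 423.3543
r_1(Δy) = -16.5894 / 423.3543 = -0.039

-0.039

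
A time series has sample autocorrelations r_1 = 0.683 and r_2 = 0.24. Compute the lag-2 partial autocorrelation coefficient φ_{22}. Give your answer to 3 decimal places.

φ_{22} = (r_2 − r_1²) / (1 − r_1²)
r_1² = (0.683)² = 0.466489
Numerator = 0.24 − 0.4665 = -0.2265; denominator = 1 − 0.4665 = 0.5335
φ_{22} = -0.2265 / 0.5335 = -0.425

-0.425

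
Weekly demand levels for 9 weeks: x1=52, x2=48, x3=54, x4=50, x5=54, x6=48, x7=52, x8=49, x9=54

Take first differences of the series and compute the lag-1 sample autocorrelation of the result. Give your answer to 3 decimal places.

-0.822

First differences Δx: -4, 6, -4, 4, -6, 4, -3, 5
Mean of differences = 0.2500
Numerator Σ(Δx_t−Δx̄)(Δx_{t+1}−Δx̄) = -139.3125
Denominator Σ(Δx_t−Δx̄)² = 169.5000
r_1(Δx) = -139.3125 / 169.5000 = -0.822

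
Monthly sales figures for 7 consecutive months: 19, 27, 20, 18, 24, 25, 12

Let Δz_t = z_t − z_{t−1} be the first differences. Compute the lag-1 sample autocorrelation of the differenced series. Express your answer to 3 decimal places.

-0.205

First differences Δz: 8, -7, -2, 6, 1, -13
Mean of differences = -1.1667
Numerator Σ(Δz_t−Δz̄)(Δz_{t+1}−Δz̄) = -64.6944
Denominator Σ(Δz_t−Δz̄)² = 314.8333
r_1(Δz) = -64.6944 / 314.8333 = -0.205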